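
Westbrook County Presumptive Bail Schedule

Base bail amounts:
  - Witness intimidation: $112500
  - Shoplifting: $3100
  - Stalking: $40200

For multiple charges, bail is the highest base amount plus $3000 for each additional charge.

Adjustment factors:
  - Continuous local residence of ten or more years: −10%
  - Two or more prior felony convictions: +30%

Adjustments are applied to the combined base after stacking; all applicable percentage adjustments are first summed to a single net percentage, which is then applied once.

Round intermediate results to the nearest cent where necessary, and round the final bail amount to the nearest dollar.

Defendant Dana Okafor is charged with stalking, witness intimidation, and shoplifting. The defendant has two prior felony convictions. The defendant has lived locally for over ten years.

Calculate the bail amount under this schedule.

$142200

Base amounts from the schedule: stalking $40200; witness intimidation $112500; shoplifting $3100.
Stacking rule: highest base plus $3000 per additional charge. Highest is witness intimidation at $112500; 2 additional charges → +$6000. Combined base = $118500.
Net percentage adjustment: −10% +30% = +20%. $118500 × 1.2 = $142200.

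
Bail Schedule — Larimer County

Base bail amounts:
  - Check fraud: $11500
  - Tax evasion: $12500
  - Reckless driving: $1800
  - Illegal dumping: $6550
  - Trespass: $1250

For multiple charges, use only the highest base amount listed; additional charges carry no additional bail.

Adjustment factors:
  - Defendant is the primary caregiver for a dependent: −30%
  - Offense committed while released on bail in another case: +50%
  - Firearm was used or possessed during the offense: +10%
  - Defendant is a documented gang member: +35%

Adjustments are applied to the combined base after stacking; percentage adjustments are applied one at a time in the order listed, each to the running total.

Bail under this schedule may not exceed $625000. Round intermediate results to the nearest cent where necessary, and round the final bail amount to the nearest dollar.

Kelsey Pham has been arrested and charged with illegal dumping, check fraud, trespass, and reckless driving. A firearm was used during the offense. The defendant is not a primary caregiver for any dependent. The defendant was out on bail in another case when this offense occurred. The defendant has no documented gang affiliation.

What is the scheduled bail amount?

Base amounts from the schedule: illegal dumping $6550; check fraud $11500; trespass $1250; reckless driving $1800.
Stacking rule: use the highest base only. Highest is check fraud at $11500. Combined base = $11500.
Offense committed while released on bail in another case (+50%): $11500 × 1.5 = $17250.
Firearm was used or possessed during the offense (+10%): $17250 × 1.1 = $18975.
$18975 is within the $625000 maximum.

$18975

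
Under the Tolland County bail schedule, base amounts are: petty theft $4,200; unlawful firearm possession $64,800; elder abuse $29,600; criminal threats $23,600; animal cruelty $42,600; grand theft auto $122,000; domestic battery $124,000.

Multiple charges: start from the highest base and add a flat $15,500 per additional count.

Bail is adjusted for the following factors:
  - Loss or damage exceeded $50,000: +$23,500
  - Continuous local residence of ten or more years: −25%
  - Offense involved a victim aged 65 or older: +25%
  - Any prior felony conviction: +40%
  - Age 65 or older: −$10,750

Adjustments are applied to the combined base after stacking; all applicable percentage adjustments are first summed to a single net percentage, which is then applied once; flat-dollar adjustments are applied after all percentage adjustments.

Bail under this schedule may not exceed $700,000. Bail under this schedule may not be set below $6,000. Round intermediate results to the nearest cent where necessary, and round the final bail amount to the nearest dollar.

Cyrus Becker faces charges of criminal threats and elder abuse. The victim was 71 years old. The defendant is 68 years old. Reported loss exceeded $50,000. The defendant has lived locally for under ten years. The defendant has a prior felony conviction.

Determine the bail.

Base amounts from the schedule: criminal threats $23,600; elder abuse $29,600.
Stacking rule: highest base plus $15,500 per additional charge. Highest is elder abuse at $29,600; 1 additional charge → +$15,500. Combined base = $45,100.
Net percentage adjustment: +25% +40% = +65%. $45,100 × 1.65 = $74,415.
Loss or damage exceeded $50,000 (+$23,500 flat): $74,415 + $23,500 = $97,915.
Age 65 or older (−$10,750 flat): $97,915 − $10,750 = $87,165.
$87,165 is within the $700,000 maximum.
$87,165 is at or above the $6,000 minimum.

$87,165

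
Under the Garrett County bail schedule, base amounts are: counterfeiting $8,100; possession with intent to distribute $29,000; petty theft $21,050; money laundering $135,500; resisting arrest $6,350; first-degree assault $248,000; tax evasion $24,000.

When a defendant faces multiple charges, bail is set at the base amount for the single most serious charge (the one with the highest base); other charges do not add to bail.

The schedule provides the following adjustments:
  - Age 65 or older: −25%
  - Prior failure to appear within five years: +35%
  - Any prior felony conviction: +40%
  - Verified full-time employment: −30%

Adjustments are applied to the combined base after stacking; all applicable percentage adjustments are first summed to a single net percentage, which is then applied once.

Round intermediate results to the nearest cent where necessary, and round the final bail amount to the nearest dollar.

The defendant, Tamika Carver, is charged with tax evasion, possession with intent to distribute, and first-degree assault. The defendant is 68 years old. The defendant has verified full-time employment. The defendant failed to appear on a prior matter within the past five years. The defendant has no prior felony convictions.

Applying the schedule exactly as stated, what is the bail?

$198,400

Base amounts from the schedule: tax evasion $24,000; possession with intent to distribute $29,000; first-degree assault $248,000.
Stacking rule: use the highest base only. Highest is first-degree assault at $248,000. Combined base = $248,000.
Net percentage adjustment: −25% +35% −30% = −20%. $248,000 × 0.8 = $198,400.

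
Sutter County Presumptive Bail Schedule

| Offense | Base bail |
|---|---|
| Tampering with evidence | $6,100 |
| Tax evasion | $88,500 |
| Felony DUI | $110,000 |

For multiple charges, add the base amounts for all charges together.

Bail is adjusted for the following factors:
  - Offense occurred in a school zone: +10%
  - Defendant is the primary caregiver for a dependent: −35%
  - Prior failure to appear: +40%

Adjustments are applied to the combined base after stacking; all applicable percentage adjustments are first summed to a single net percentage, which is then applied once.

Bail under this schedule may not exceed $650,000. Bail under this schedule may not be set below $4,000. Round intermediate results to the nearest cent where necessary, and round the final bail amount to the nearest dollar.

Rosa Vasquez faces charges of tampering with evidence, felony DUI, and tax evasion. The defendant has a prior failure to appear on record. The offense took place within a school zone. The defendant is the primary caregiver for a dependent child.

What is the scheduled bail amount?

$235,290

Base amounts from the schedule: tampering with evidence $6,100; felony DUI $110,000; tax evasion $88,500.
Stacking rule: sum of all bases. $6,100 + $110,000 + $88,500 = $204,600.
Net percentage adjustment: +10% −35% +40% = +15%. $204,600 × 1.15 = $235,290.
$235,290 is within the $650,000 maximum.
$235,290 is at or above the $4,000 minimum.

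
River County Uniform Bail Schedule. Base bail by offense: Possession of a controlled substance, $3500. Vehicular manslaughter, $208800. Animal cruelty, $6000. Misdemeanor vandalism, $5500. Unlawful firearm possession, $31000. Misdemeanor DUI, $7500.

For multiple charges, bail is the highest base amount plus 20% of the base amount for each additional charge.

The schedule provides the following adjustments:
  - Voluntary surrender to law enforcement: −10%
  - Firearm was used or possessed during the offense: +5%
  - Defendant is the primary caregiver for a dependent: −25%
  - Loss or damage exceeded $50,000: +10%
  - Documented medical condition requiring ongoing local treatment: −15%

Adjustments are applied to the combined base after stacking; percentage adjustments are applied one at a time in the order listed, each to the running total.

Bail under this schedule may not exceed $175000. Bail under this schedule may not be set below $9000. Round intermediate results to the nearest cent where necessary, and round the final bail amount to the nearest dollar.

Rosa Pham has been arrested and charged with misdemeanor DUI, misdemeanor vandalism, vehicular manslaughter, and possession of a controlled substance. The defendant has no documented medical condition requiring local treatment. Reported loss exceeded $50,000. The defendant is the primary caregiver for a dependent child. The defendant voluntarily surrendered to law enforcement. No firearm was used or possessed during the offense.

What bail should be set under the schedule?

$157484

Base amounts from the schedule: misdemeanor DUI $7500; misdemeanor vandalism $5500; vehicular manslaughter $208800; possession of a controlled substance $3500.
Stacking rule: highest base plus 20% of each additional charge. Highest is vehicular manslaughter at $208800. Additional: $7500 × 20% = $1500; $5500 × 20% = $1100; $3500 × 20% = $700. Combined base = $208800 + $3300 = $212100.
Voluntary surrender to law enforcement (−10%): $212100 × 0.9 = $190890.
Defendant is the primary caregiver for a dependent (−25%): $190890 × 0.75 = $143167.50.
Loss or damage exceeded $50,000 (+10%): $143167.50 × 1.1 = $157484.25.
$157484.25 is within the $175000 maximum.
$157484.25 is at or above the $9000 minimum.
Rounded to the nearest dollar: $157484.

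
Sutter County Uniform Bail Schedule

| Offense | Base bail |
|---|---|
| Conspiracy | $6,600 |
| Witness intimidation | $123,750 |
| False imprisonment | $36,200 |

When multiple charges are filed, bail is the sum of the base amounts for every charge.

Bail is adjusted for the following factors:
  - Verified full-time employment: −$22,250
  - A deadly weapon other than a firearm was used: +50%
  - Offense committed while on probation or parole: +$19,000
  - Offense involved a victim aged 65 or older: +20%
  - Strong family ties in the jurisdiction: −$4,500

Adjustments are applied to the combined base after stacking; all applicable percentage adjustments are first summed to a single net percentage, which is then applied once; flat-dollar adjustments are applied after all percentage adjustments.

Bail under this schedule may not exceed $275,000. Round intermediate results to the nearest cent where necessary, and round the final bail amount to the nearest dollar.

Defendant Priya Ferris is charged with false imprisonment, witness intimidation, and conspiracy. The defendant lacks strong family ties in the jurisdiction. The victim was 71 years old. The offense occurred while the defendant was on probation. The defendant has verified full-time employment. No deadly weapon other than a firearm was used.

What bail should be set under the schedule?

Base amounts from the schedule: false imprisonment $36,200; witness intimidation $123,750; conspiracy $6,600.
Stacking rule: sum of all bases. $36,200 + $123,750 + $6,600 = $166,550.
Offense involved a victim aged 65 or older (+20%): $166,550 × 1.2 = $199,860.
Verified full-time employment (−$22,250 flat): $199,860 − $22,250 = $177,610.
Offense committed while on probation or parole (+$19,000 flat): $177,610 + $19,000 = $196,610.
$196,610 is within the $275,000 maximum.

$196,610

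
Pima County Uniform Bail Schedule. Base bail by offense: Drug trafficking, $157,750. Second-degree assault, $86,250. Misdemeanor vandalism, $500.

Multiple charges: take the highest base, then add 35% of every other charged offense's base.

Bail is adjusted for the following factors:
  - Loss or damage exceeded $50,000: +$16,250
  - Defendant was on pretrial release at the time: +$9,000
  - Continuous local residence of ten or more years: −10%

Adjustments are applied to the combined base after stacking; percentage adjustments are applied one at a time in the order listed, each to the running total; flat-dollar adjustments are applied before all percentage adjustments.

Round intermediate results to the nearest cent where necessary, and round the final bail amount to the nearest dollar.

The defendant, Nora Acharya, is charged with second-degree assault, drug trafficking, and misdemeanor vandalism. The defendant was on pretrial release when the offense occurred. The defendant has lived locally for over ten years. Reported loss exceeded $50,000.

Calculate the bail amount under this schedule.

$192,026

Base amounts from the schedule: second-degree assault $86,250; drug trafficking $157,750; misdemeanor vandalism $500.
Stacking rule: highest base plus 35% of each additional charge. Highest is drug trafficking at $157,750. Additional: $86,250 × 35% = $30,187.50; $500 × 35% = $175. Combined base = $157,750 + $30,362.50 = $188,112.50.
Loss or damage exceeded $50,000 (+$16,250 flat): $188,112.50 + $16,250 = $204,362.50.
Defendant was on pretrial release at the time (+$9,000 flat): $204,362.50 + $9,000 = $213,362.50.
Continuous local residence of ten or more years (−10%): $213,362.50 × 0.9 = $192,026.25.
Rounded to the nearest dollar: $192,026.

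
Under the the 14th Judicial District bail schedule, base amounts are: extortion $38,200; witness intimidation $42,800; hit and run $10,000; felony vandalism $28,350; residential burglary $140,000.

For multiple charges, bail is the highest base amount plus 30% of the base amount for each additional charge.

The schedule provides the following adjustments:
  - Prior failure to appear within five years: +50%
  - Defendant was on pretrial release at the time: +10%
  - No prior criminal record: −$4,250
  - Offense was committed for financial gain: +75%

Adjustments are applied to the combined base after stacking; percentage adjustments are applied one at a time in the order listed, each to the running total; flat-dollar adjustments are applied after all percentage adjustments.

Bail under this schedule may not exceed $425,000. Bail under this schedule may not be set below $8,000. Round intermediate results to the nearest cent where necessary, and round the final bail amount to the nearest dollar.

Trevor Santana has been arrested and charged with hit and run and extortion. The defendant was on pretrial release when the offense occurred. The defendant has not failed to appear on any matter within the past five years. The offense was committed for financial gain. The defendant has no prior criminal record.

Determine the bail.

Base amounts from the schedule: hit and run $10,000; extortion $38,200.
Stacking rule: highest base plus 30% of each additional charge. Highest is extortion at $38,200. Additional: $10,000 × 30% = $3,000. Combined base = $38,200 + $3,000 = $41,200.
Defendant was on pretrial release at the time (+10%): $41,200 × 1.1 = $45,320.
Offense was committed for financial gain (+75%): $45,320 × 1.75 = $79,310.
No prior criminal record (−$4,250 flat): $79,310 − $4,250 = $75,060.
$75,060 is within the $425,000 maximum.
$75,060 is at or above the $8,000 minimum.

$75,060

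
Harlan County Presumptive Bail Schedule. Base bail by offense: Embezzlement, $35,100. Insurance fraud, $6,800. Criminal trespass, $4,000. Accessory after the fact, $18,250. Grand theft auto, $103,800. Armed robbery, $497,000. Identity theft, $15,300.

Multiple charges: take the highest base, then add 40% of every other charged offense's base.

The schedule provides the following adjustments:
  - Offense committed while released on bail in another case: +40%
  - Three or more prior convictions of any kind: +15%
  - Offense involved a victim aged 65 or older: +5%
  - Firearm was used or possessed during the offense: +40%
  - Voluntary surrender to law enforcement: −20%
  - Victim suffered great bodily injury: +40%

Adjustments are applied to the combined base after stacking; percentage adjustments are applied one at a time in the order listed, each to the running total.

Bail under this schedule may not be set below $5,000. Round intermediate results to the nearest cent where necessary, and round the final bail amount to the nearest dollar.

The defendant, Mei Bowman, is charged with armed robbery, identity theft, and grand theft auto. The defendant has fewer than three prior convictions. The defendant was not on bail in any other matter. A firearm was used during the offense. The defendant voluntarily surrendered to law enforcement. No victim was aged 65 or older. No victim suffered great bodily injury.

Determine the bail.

Base amounts from the schedule: armed robbery $497,000; identity theft $15,300; grand theft auto $103,800.
Stacking rule: highest base plus 40% of each additional charge. Highest is armed robbery at $497,000. Additional: $15,300 × 40% = $6,120; $103,800 × 40% = $41,520. Combined base = $497,000 + $47,640 = $544,640.
Firearm was used or possessed during the offense (+40%): $544,640 × 1.4 = $762,496.
Voluntary surrender to law enforcement (−20%): $762,496 × 0.8 = $609,996.80.
$609,996.80 is at or above the $5,000 minimum.
Rounded to the nearest dollar: $609,997.

$609,997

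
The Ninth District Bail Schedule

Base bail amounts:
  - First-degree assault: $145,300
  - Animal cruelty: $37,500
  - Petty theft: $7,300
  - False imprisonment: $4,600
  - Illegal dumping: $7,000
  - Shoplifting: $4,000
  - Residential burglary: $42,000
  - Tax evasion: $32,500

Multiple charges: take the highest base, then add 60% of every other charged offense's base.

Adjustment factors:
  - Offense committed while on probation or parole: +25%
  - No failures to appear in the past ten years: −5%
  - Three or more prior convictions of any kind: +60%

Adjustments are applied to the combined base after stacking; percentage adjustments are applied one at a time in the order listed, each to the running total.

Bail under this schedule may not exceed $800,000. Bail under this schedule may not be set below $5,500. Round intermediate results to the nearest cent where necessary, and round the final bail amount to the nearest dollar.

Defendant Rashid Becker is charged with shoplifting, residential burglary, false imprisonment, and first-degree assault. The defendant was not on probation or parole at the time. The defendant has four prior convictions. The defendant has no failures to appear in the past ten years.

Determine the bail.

$267,003

Base amounts from the schedule: shoplifting $4,000; residential burglary $42,000; false imprisonment $4,600; first-degree assault $145,300.
Stacking rule: highest base plus 60% of each additional charge. Highest is first-degree assault at $145,300. Additional: $4,000 × 60% = $2,400; $42,000 × 60% = $25,200; $4,600 × 60% = $2,760. Combined base = $145,300 + $30,360 = $175,660.
No failures to appear in the past ten years (−5%): $175,660 × 0.95 = $166,877.
Three or more prior convictions of any kind (+60%): $166,877 × 1.6 = $267,003.20.
$267,003.20 is within the $800,000 maximum.
$267,003.20 is at or above the $5,500 minimum.
Rounded to the nearest dollar: $267,003.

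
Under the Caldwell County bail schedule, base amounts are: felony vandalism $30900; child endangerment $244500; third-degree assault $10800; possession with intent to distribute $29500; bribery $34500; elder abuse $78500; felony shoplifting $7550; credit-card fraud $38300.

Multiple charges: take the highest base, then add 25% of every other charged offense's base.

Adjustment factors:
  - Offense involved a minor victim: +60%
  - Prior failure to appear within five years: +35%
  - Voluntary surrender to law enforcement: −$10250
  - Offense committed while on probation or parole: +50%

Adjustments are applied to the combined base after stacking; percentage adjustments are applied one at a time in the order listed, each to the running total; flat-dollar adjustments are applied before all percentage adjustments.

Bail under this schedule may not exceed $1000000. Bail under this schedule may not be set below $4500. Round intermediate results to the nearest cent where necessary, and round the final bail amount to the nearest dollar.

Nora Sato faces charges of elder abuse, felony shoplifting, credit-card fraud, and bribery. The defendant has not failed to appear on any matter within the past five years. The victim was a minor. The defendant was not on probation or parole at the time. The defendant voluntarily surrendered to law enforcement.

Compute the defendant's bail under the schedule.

$141340

Base amounts from the schedule: elder abuse $78500; felony shoplifting $7550; credit-card fraud $38300; bribery $34500.
Stacking rule: highest base plus 25% of each additional charge. Highest is elder abuse at $78500. Additional: $7550 × 25% = $1887.50; $38300 × 25% = $9575; $34500 × 25% = $8625. Combined base = $78500 + $20087.50 = $98587.50.
Voluntary surrender to law enforcement (−$10250 flat): $98587.50 − $10250 = $88337.50.
Offense involved a minor victim (+60%): $88337.50 × 1.6 = $141340.
$141340 is within the $1000000 maximum.
$141340 is at or above the $4500 minimum.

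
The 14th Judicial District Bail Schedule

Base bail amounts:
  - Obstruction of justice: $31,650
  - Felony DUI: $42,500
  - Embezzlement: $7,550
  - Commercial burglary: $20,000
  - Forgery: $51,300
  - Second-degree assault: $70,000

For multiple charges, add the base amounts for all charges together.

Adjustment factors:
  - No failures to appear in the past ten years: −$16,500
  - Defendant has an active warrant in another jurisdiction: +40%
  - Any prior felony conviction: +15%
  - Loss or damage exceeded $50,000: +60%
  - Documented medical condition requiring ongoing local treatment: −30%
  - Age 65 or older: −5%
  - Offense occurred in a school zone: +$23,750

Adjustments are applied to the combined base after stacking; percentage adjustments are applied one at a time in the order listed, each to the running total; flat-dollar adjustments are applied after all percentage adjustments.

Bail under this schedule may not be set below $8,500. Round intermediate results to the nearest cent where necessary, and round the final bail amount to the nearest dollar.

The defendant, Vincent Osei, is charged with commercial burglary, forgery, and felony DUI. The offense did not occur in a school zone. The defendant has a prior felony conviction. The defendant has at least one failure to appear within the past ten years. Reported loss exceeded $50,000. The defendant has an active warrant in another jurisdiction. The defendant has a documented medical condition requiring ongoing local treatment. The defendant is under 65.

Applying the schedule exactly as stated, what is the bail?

Base amounts from the schedule: commercial burglary $20,000; forgery $51,300; felony DUI $42,500.
Stacking rule: sum of all bases. $20,000 + $51,300 + $42,500 = $113,800.
Defendant has an active warrant in another jurisdiction (+40%): $113,800 × 1.4 = $159,320.
Any prior felony conviction (+15%): $159,320 × 1.15 = $183,218.
Loss or damage exceeded $50,000 (+60%): $183,218 × 1.6 = $293,148.80.
Documented medical condition requiring ongoing local treatment (−30%): $293,148.80 × 0.7 = $205,204.16.
$205,204.16 is at or above the $8,500 minimum.
Rounded to the nearest dollar: $205,204.

$205,204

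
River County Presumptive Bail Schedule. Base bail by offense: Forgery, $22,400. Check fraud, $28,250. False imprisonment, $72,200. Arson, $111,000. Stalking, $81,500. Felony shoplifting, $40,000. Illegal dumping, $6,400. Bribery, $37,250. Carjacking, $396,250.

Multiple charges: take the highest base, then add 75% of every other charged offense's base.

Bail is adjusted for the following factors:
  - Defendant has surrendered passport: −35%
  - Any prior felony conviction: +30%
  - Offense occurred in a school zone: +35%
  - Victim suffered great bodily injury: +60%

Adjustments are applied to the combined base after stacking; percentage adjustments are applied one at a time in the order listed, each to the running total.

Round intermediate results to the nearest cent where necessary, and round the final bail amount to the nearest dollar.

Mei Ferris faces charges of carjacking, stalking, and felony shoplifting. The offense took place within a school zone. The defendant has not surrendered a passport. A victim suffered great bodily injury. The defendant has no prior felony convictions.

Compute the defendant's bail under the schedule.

$1,052,730

Base amounts from the schedule: carjacking $396,250; stalking $81,500; felony shoplifting $40,000.
Stacking rule: highest base plus 75% of each additional charge. Highest is carjacking at $396,250. Additional: $81,500 × 75% = $61,125; $40,000 × 75% = $30,000. Combined base = $396,250 + $91,125 = $487,375.
Offense occurred in a school zone (+35%): $487,375 × 1.35 = $657,956.25.
Victim suffered great bodily injury (+60%): $657,956.25 × 1.6 = $1,052,730.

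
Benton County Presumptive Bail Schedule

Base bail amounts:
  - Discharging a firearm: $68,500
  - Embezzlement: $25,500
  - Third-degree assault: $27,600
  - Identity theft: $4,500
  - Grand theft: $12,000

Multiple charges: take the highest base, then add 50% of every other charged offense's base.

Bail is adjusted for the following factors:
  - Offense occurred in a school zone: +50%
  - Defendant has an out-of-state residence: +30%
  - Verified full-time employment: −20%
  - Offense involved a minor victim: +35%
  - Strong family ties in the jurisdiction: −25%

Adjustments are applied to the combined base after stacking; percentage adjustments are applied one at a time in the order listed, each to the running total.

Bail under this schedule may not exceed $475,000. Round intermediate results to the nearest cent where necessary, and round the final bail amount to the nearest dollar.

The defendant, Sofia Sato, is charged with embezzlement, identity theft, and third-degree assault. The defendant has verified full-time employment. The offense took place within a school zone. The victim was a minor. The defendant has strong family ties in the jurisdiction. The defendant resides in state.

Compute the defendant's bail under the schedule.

$51,759

Base amounts from the schedule: embezzlement $25,500; identity theft $4,500; third-degree assault $27,600.
Stacking rule: highest base plus 50% of each additional charge. Highest is third-degree assault at $27,600. Additional: $25,500 × 50% = $12,750; $4,500 × 50% = $2,250. Combined base = $27,600 + $15,000 = $42,600.
Offense occurred in a school zone (+50%): $42,600 × 1.5 = $63,900.
Verified full-time employment (−20%): $63,900 × 0.8 = $51,120.
Offense involved a minor victim (+35%): $51,120 × 1.35 = $69,012.
Strong family ties in the jurisdiction (−25%): $69,012 × 0.75 = $51,759.
$51,759 is within the $475,000 maximum.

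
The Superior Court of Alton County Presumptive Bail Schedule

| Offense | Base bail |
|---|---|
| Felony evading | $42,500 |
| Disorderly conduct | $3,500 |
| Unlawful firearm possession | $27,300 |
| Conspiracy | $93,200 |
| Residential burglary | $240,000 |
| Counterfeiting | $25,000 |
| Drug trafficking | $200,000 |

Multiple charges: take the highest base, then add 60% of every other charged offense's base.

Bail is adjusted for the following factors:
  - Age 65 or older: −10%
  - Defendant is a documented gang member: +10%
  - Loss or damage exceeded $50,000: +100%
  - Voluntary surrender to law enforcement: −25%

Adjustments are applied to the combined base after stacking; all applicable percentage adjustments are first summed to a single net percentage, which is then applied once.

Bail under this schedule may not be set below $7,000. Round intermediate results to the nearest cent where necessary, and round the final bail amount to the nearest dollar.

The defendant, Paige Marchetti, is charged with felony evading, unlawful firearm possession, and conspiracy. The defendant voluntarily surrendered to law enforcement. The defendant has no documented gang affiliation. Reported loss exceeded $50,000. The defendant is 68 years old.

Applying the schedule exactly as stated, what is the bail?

Base amounts from the schedule: felony evading $42,500; unlawful firearm possession $27,300; conspiracy $93,200.
Stacking rule: highest base plus 60% of each additional charge. Highest is conspiracy at $93,200. Additional: $42,500 × 60% = $25,500; $27,300 × 60% = $16,380. Combined base = $93,200 + $41,880 = $135,080.
Net percentage adjustment: −10% +100% −25% = +65%. $135,080 × 1.65 = $222,882.
$222,882 is at or above the $7,000 minimum.

$222,882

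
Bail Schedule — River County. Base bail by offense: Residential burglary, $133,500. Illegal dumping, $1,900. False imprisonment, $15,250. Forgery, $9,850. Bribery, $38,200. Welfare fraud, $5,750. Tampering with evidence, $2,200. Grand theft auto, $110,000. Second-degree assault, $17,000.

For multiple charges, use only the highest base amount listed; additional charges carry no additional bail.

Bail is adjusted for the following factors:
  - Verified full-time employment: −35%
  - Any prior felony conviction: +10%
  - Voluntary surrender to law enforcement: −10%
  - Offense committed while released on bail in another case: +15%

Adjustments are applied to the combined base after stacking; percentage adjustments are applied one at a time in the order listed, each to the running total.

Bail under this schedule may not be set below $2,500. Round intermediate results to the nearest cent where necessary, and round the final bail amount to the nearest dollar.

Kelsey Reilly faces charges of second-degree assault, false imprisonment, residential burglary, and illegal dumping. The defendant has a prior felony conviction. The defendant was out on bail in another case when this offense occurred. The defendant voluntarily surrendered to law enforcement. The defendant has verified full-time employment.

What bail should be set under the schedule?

Base amounts from the schedule: second-degree assault $17,000; false imprisonment $15,250; residential burglary $133,500; illegal dumping $1,900.
Stacking rule: use the highest base only. Highest is residential burglary at $133,500. Combined base = $133,500.
Verified full-time employment (−35%): $133,500 × 0.65 = $86,775.
Any prior felony conviction (+10%): $86,775 × 1.1 = $95,452.50.
Voluntary surrender to law enforcement (−10%): $95,452.50 × 0.9 = $85,907.25.
Offense committed while released on bail in another case (+15%): $85,907.25 × 1.15 = $98,793.34.
$98,793.34 is at or above the $2,500 minimum.
Rounded to the nearest dollar: $98,793.

$98,793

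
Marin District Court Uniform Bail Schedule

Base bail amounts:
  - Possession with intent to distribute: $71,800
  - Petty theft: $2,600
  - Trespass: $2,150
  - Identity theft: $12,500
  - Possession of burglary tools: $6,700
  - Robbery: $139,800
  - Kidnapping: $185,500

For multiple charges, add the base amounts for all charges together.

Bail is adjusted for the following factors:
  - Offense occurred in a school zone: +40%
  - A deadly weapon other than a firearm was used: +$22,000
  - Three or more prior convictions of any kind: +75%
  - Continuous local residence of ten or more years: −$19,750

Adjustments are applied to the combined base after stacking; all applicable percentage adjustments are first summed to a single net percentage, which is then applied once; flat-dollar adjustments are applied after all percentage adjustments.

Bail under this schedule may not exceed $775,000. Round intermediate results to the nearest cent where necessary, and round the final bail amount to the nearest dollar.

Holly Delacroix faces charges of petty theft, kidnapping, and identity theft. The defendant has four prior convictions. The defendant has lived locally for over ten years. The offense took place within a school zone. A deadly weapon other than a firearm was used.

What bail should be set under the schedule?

Base amounts from the schedule: petty theft $2,600; kidnapping $185,500; identity theft $12,500.
Stacking rule: sum of all bases. $2,600 + $185,500 + $12,500 = $200,600.
Net percentage adjustment: +40% +75% = +115%. $200,600 × 2.15 = $431,290.
A deadly weapon other than a firearm was used (+$22,000 flat): $431,290 + $22,000 = $453,290.
Continuous local residence of ten or more years (−$19,750 flat): $453,290 − $19,750 = $433,540.
$433,540 is within the $775,000 maximum.

$433,540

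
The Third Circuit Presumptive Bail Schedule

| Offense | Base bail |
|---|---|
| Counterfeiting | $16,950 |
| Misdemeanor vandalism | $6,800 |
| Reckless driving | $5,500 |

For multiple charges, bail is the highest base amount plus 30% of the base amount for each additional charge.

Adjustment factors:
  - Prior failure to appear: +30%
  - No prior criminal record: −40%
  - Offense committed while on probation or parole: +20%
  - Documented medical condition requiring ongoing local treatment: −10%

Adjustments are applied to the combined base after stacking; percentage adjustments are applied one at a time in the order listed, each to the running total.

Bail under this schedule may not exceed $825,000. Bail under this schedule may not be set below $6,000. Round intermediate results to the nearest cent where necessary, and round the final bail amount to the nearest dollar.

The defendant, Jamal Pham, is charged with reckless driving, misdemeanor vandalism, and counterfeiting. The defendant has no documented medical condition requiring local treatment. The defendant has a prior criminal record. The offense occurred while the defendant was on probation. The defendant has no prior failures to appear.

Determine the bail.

$24,768

Base amounts from the schedule: reckless driving $5,500; misdemeanor vandalism $6,800; counterfeiting $16,950.
Stacking rule: highest base plus 30% of each additional charge. Highest is counterfeiting at $16,950. Additional: $5,500 × 30% = $1,650; $6,800 × 30% = $2,040. Combined base = $16,950 + $3,690 = $20,640.
Offense committed while on probation or parole (+20%): $20,640 × 1.2 = $24,768.
$24,768 is within the $825,000 maximum.
$24,768 is at or above the $6,000 minimum.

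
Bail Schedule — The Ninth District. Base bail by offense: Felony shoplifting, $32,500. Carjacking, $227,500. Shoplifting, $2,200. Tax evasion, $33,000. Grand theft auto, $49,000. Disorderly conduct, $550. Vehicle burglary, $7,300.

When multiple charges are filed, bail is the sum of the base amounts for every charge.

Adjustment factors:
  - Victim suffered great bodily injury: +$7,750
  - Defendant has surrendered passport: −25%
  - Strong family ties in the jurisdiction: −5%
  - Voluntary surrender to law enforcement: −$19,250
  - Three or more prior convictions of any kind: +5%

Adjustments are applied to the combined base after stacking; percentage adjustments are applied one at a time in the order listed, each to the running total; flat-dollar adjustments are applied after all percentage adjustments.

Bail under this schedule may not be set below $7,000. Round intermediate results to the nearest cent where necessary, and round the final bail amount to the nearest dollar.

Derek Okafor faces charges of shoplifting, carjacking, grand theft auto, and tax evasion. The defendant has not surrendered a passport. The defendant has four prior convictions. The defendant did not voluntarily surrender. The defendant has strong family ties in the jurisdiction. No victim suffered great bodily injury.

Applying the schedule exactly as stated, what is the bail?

$310,921

Base amounts from the schedule: shoplifting $2,200; carjacking $227,500; grand theft auto $49,000; tax evasion $33,000.
Stacking rule: sum of all bases. $2,200 + $227,500 + $49,000 + $33,000 = $311,700.
Strong family ties in the jurisdiction (−5%): $311,700 × 0.95 = $296,115.
Three or more prior convictions of any kind (+5%): $296,115 × 1.05 = $310,920.75.
$310,920.75 is at or above the $7,000 minimum.
Rounded to the nearest dollar: $310,921.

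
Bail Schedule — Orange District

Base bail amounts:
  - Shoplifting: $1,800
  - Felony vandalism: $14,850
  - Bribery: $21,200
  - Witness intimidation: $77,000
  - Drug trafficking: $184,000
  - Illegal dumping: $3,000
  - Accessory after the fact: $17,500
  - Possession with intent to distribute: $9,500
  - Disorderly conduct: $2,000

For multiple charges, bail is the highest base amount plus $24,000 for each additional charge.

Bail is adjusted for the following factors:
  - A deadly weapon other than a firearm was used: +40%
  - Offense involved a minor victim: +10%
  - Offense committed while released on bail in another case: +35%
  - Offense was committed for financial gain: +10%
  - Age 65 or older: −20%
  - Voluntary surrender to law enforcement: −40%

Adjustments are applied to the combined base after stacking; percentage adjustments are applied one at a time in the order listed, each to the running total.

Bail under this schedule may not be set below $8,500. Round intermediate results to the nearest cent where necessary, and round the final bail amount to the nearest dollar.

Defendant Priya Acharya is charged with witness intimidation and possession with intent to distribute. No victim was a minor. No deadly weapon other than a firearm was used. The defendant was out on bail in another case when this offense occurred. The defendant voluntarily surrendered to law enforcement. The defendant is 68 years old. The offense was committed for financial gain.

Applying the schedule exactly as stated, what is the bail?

Base amounts from the schedule: witness intimidation $77,000; possession with intent to distribute $9,500.
Stacking rule: highest base plus $24,000 per additional charge. Highest is witness intimidation at $77,000; 1 additional charge → +$24,000. Combined base = $101,000.
Offense committed while released on bail in another case (+35%): $101,000 × 1.35 = $136,350.
Offense was committed for financial gain (+10%): $136,350 × 1.1 = $149,985.
Age 65 or older (−20%): $149,985 × 0.8 = $119,988.
Voluntary surrender to law enforcement (−40%): $119,988 × 0.6 = $71,992.80.
$71,992.80 is at or above the $8,500 minimum.
Rounded to the nearest dollar: $71,993.

$71,993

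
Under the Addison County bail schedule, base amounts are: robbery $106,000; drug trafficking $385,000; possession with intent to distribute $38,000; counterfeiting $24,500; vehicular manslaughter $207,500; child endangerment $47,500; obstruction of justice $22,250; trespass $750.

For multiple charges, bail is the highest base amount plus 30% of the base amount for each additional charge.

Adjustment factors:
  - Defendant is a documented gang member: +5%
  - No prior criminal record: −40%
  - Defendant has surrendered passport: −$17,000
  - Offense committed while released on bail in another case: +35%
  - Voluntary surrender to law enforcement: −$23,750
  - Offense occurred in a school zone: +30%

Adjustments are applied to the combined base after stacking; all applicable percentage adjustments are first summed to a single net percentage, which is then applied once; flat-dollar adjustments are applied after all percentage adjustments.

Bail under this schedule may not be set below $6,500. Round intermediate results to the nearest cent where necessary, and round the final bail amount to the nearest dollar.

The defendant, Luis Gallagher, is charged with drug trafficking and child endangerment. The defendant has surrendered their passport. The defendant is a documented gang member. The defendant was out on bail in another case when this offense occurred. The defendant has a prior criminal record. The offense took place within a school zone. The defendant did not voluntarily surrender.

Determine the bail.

Base amounts from the schedule: drug trafficking $385,000; child endangerment $47,500.
Stacking rule: highest base plus 30% of each additional charge. Highest is drug trafficking at $385,000. Additional: $47,500 × 30% = $14,250. Combined base = $385,000 + $14,250 = $399,250.
Net percentage adjustment: +5% +35% +30% = +70%. $399,250 × 1.7 = $678,725.
Defendant has surrendered passport (−$17,000 flat): $678,725 − $17,000 = $661,725.
$661,725 is at or above the $6,500 minimum.

$661,725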